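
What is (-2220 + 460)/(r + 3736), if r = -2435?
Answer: -1760/1301 ≈ -1.3528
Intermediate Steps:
(-2220 + 460)/(r + 3736) = (-2220 + 460)/(-2435 + 3736) = -1760/1301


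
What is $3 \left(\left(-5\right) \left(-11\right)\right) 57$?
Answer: $9405$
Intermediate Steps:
$3 \left(\left(-5\right) \left(-11\right)\right) 57 = 3 \cdot 55 \cdot 57 = 165 \cdot 57 = 9405$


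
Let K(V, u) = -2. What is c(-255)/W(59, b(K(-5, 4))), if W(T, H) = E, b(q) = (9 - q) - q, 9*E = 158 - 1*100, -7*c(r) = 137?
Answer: -1233/406 ≈ -3.0369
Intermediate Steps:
c(r) = -137/7 (c(r) = -1/7*137 = -137/7)
E = 58/9 (E = (158 - 1*100)/9 = (158 - 100)/9 = (1/9)*58 = 58/9 ≈ 6.4444)
b(q) = 9 - 2*q
W(T, H) = 58/9
c(-255)/W(59, b(K(-5, 4))) = -137/(7*58/9) = -137/7*9/58 = -1233/406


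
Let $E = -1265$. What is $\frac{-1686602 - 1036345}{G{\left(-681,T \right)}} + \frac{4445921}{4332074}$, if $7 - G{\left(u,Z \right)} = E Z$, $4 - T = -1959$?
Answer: $- \frac{62990665253}{896451235079} \approx -0.070267$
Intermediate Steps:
$T = 1963$ ($T = 4 - -1959 = 4 + 1959 = 1963$)
$G{\left(u,Z \right)} = 7 + 1265 Z$ ($G{\left(u,Z \right)} = 7 - - 1265 Z = 7 + 1265 Z$)
$\frac{-1686602 - 1036345}{G{\left(-681,T \right)}} + \frac{4445921}{4332074} = \frac{-1686602 - 1036345}{7 + 1265 \cdot 1963} + \frac{4445921}{4332074} = \frac{-1686602 - 1036345}{7 + 2483195} + 4445921 \cdot \frac{1}{4332074} = - \frac{2722947}{2483202} + \frac{4445921}{4332074} = \left(-2722947\right) \frac{1}{2483202} + \frac{4445921}{4332074} = - \frac{907649}{827734} + \frac{4445921}{4332074} = - \frac{62990665253}{896451235079}$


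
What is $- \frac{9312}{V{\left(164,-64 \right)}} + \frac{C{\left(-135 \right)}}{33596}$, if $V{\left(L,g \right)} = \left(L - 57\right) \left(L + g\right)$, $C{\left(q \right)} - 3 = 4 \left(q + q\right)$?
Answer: $- \frac{81092463}{89869300} \approx -0.90234$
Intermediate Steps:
$C{\left(q \right)} = 3 + 8 q$ ($C{\left(q \right)} = 3 + 4 \left(q + q\right) = 3 + 4 \cdot 2 q = 3 + 8 q$)
$V{\left(L,g \right)} = \left(-57 + L\right) \left(L + g\right)$
$- \frac{9312}{V{\left(164,-64 \right)}} + \frac{C{\left(-135 \right)}}{33596} = - \frac{9312}{164^{2} - 9348 - -3648 + 164 \left(-64\right)} + \frac{3 + 8 \left(-135\right)}{33596} = - \frac{9312}{26896 - 9348 + 3648 - 10496} + \left(3 - 1080\right) \frac{1}{33596} = - \frac{9312}{10700} - \frac{1077}{33596} = \left(-9312\right) \frac{1}{10700} - \frac{1077}{33596} = - \frac{2328}{2675} - \frac{1077}{33596} = - \frac{81092463}{89869300}$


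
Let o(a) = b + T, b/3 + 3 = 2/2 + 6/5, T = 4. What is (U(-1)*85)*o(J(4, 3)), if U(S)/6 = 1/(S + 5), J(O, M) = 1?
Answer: 204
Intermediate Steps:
b = -12/5 (b = -9 + 3*(2/2 + 6/5) = -9 + 3*(2*(½) + 6*(⅕)) = -9 + 3*(1 + 6/5) = -9 + 3*(11/5) = -9 + 33/5 = -12/5 ≈ -2.4000)
o(a) = 8/5 (o(a) = -12/5 + 4 = 8/5)
U(S) = 6/(5 + S) (U(S) = 6/(S + 5) = 6/(5 + S))
(U(-1)*85)*o(J(4, 3)) = ((6/(5 - 1))*85)*(8/5) = ((6/4)*85)*(8/5) = ((6*(¼))*85)*(8/5) = ((3/2)*85)*(8/5) = (255/2)*(8/5) = 204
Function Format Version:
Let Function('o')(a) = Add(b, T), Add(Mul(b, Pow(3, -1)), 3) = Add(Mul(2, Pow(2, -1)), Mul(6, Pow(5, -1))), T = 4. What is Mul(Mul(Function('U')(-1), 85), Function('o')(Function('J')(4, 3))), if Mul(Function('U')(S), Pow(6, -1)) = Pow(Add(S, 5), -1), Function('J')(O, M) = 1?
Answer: 204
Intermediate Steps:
b = Rational(-12, 5) (b = Add(-9, Mul(3, Add(Mul(2, Pow(2, -1)), Mul(6, Pow(5, -1))))) = Add(-9, Mul(3, Add(Mul(2, Rational(1, 2)), Mul(6, Rational(1, 5))))) = Add(-9, Mul(3, Add(1, Rational(6, 5)))) = Add(-9, Mul(3, Rational(11, 5))) = Add(-9, Rational(33, 5)) = Rational(-12, 5) ≈ -2.4000)
Function('o')(a) = Rational(8, 5) (Function('o')(a) = Add(Rational(-12, 5), 4) = Rational(8, 5))
Function('U')(S) = Mul(6, Pow(Add(5, S), -1)) (Function('U')(S) = Mul(6, Pow(Add(S, 5), -1)) = Mul(6, Pow(Add(5, S), -1)))
Mul(Mul(Function('U')(-1), 85), Function('o')(Function('J')(4, 3))) = Mul(Mul(Mul(6, Pow(Add(5, -1), -1)), 85), Rational(8, 5)) = Mul(Mul(Mul(6, Pow(4, -1)), 85), Rational(8, 5)) = Mul(Mul(Mul(6, Rational(1, 4)), 85), Rational(8, 5)) = Mul(Mul(Rational(3, 2), 85), Rational(8, 5)) = Mul(Rational(255, 2), Rational(8, 5)) = 204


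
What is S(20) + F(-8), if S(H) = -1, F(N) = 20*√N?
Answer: -1 + 40*I*√2 ≈ -1.0 + 56.569*I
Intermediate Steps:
S(20) + F(-8) = -1 + 20*√(-8) = -1 + 20*(2*I*√2) = -1 + 40*I*√2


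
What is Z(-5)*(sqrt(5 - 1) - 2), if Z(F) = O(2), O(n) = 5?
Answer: 0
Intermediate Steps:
Z(F) = 5
Z(-5)*(sqrt(5 - 1) - 2) = 5*(sqrt(5 - 1) - 2) = 5*(sqrt(4) - 2) = 5*(2 - 2) = 5*0 = 0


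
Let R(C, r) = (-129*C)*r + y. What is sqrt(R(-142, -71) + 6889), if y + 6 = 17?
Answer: 3*I*sqrt(143742) ≈ 1137.4*I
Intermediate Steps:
y = 11 (y = -6 + 17 = 11)
R(C, r) = 11 - 129*C*r (R(C, r) = (-129*C)*r + 11 = -129*C*r + 11 = 11 - 129*C*r)
sqrt(R(-142, -71) + 6889) = sqrt((11 - 129*(-142)*(-71)) + 6889) = sqrt((11 - 1300578) + 6889) = sqrt(-1300567 + 6889) = sqrt(-1293678) = 3*I*sqrt(143742)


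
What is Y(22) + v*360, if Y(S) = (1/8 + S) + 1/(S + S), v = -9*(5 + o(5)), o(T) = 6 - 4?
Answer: -1993891/88 ≈ -22658.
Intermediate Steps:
o(T) = 2
v = -63 (v = -9*(5 + 2) = -9*7 = -63)
Y(S) = 1/8 + S + 1/(2*S) (Y(S) = (1/8 + S) + 1/(2*S) = 1/8 + S + 1/(2*S))
Y(22) + v*360 = (1/8 + 22 + (1/2)/22) - 63*360 = (1/8 + 22 + (1/2)*(1/22)) - 22680 = (1/8 + 22 + 1/44) - 22680 = 1949/88 - 22680 = -1993891/88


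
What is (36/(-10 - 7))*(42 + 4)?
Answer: -1656/17 ≈ -97.412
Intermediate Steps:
(36/(-10 - 7))*(42 + 4) = (36/(-17))*46 = -1/17*36*46 = -36/17*46 = -1656/17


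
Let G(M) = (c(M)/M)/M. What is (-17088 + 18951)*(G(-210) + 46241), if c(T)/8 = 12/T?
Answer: 3693551895297/42875 ≈ 8.6147e+7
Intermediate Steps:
c(T) = 96/T (c(T) = 8*(12/T) = 96/T)
G(M) = 96/M³ (G(M) = ((96/M)/M)/M = (96/M²)/M = 96/M³)
(-17088 + 18951)*(G(-210) + 46241) = (-17088 + 18951)*(96/(-210)³ + 46241) = 1863*(96*(-1/9261000) + 46241) = 1863*(-4/385875 + 46241) = 1863*(17843245871/385875) = 3693551895297/42875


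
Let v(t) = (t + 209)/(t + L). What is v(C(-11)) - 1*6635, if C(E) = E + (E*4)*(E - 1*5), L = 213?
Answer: -3005204/453 ≈ -6634.0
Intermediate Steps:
C(E) = E + 4*E*(-5 + E) (C(E) = E + (4*E)*(E - 5) = E + (4*E)*(-5 + E) = E + 4*E*(-5 + E))
v(t) = (209 + t)/(213 + t) (v(t) = (t + 209)/(t + 213) = (209 + t)/(213 + t))
v(C(-11)) - 1*6635 = (209 - 11*(-19 + 4*(-11)))/(213 - 11*(-19 + 4*(-11))) - 1*6635 = (209 - 11*(-19 - 44))/(213 - 11*(-19 - 44)) - 6635 = (209 - 11*(-63))/(213 - 11*(-63)) - 6635 = (209 + 693)/(213 + 693) - 6635 = 902/906 - 6635 = (1/906)*902 - 6635 = 451/453 - 6635 = -3005204/453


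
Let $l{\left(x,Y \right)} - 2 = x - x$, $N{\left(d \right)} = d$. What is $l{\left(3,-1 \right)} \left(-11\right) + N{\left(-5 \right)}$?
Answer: $-27$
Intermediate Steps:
$l{\left(x,Y \right)} = 2$ ($l{\left(x,Y \right)} = 2 + \left(x - x\right) = 2 + 0 = 2$)
$l{\left(3,-1 \right)} \left(-11\right) + N{\left(-5 \right)} = 2 \left(-11\right) - 5 = -22 - 5 = -27$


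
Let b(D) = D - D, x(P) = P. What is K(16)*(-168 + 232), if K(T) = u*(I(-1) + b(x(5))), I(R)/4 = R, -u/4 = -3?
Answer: -3072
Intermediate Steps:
u = 12 (u = -4*(-3) = 12)
I(R) = 4*R
b(D) = 0
K(T) = -48 (K(T) = 12*(4*(-1) + 0) = 12*(-4 + 0) = 12*(-4) = -48)
K(16)*(-168 + 232) = -48*(-168 + 232) = -48*64 = -3072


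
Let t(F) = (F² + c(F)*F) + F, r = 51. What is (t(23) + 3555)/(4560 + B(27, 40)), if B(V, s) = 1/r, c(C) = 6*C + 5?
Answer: 377196/232561 ≈ 1.6219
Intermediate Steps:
c(C) = 5 + 6*C
t(F) = F + F² + F*(5 + 6*F) (t(F) = (F² + (5 + 6*F)*F) + F = (F² + F*(5 + 6*F)) + F = F + F² + F*(5 + 6*F))
B(V, s) = 1/51
(t(23) + 3555)/(4560 + B(27, 40)) = (23*(6 + 7*23) + 3555)/(4560 + 1/51) = (23*(6 + 161) + 3555)/(232561/51) = (23*167 + 3555)*(51/232561) = (3841 + 3555)*(51/232561) = 7396*(51/232561) = 377196/232561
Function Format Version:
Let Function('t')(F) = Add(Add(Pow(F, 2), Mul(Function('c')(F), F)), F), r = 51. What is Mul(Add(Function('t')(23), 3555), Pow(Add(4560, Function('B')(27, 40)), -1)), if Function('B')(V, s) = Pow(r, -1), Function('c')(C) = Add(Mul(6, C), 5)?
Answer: Rational(377196, 232561) ≈ 1.6219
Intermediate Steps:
Function('c')(C) = Add(5, Mul(6, C))
Function('t')(F) = Add(F, Pow(F, 2), Mul(F, Add(5, Mul(6, F)))) (Function('t')(F) = Add(Add(Pow(F, 2), Mul(Add(5, Mul(6, F)), F)), F) = Add(Add(Pow(F, 2), Mul(F, Add(5, Mul(6, F)))), F) = Add(F, Pow(F, 2), Mul(F, Add(5, Mul(6, F)))))
Function('B')(V, s) = Rational(1, 51) (Function('B')(V, s) = Pow(51, -1) = Rational(1, 51))
Mul(Add(Function('t')(23), 3555), Pow(Add(4560, Function('B')(27, 40)), -1)) = Mul(Add(Mul(23, Add(6, Mul(7, 23))), 3555), Pow(Add(4560, Rational(1, 51)), -1)) = Mul(Add(Mul(23, Add(6, 161)), 3555), Pow(Rational(232561, 51), -1)) = Mul(Add(Mul(23, 167), 3555), Rational(51, 232561)) = Mul(Add(3841, 3555), Rational(51, 232561)) = Mul(7396, Rational(51, 232561)) = Rational(377196, 232561)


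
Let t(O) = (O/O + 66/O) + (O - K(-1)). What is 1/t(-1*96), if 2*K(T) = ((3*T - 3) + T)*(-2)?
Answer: -16/1643 ≈ -0.0097383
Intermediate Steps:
K(T) = 3 - 4*T (K(T) = (((3*T - 3) + T)*(-2))/2 = (((-3 + 3*T) + T)*(-2))/2 = ((-3 + 4*T)*(-2))/2 = (6 - 8*T)/2 = 3 - 4*T)
t(O) = -6 + O + 66/O (t(O) = (O/O + 66/O) + (O - (3 - 4*(-1))) = (1 + 66/O) + (O - (3 + 4)) = (1 + 66/O) + (O - 1*7) = (1 + 66/O) + (O - 7) = (1 + 66/O) + (-7 + O) = -6 + O + 66/O)
1/t(-1*96) = 1/(-6 - 1*96 + 66/((-1*96))) = 1/(-6 - 96 + 66/(-96)) = 1/(-6 - 96 + 66*(-1/96)) = 1/(-6 - 96 - 11/16) = 1/(-1643/16) = -16/1643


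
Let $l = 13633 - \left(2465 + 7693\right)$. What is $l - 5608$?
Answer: $-2133$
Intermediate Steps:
$l = 3475$ ($l = 13633 - 10158 = 3475$)
$l - 5608 = 3475 - 5608 = -2133$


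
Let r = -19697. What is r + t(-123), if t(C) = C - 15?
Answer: -19835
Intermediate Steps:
t(C) = -15 + C
r + t(-123) = -19697 + (-15 - 123) = -19697 - 138 = -19835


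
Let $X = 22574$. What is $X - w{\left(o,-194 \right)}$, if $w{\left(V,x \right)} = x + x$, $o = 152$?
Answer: $22962$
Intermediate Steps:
$w{\left(V,x \right)} = 2 x$
$X - w{\left(o,-194 \right)} = 22574 - 2 \left(-194\right) = 22574 - -388 = 22574 + 388 = 22962$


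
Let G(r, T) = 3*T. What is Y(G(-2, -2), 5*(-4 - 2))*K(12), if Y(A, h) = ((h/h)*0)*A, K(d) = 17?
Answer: 0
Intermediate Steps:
Y(A, h) = 0 (Y(A, h) = (1*0)*A = 0*A = 0)
Y(G(-2, -2), 5*(-4 - 2))*K(12) = 0*17 = 0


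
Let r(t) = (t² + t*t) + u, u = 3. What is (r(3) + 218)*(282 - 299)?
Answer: -4063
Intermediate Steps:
r(t) = 3 + 2*t² (r(t) = (t² + t*t) + 3 = (t² + t²) + 3 = 2*t² + 3 = 3 + 2*t²)
(r(3) + 218)*(282 - 299) = ((3 + 2*3²) + 218)*(282 - 299) = ((3 + 2*9) + 218)*(-17) = ((3 + 18) + 218)*(-17) = (21 + 218)*(-17) = 239*(-17) = -4063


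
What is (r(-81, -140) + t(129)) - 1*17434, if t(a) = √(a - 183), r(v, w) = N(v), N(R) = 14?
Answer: -17420 + 3*I*√6 ≈ -17420.0 + 7.3485*I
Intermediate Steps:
r(v, w) = 14
t(a) = √(-183 + a)
(r(-81, -140) + t(129)) - 1*17434 = (14 + √(-183 + 129)) - 1*17434 = (14 + √(-54)) - 17434 = (14 + 3*I*√6) - 17434 = -17420 + 3*I*√6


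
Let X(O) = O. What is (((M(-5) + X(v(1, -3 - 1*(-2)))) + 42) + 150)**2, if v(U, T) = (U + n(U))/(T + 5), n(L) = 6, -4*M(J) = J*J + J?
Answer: 570025/16 ≈ 35627.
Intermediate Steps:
M(J) = -J/4 - J**2/4 (M(J) = -(J*J + J)/4 = -(J**2 + J)/4 = -(J + J**2)/4 = -J/4 - J**2/4)
v(U, T) = (6 + U)/(5 + T) (v(U, T) = (U + 6)/(T + 5) = (6 + U)/(5 + T))
(((M(-5) + X(v(1, -3 - 1*(-2)))) + 42) + 150)**2 = (((-1/4*(-5)*(1 - 5) + (6 + 1)/(5 + (-3 - 1*(-2)))) + 42) + 150)**2 = (((-1/4*(-5)*(-4) + 7/(5 + (-3 + 2))) + 42) + 150)**2 = (((-5 + 7/(5 - 1)) + 42) + 150)**2 = (((-5 + 7/4) + 42) + 150)**2 = ((-13/4 + 42) + 150)**2 = (155/4 + 150)**2 = (755/4)**2 = 570025/16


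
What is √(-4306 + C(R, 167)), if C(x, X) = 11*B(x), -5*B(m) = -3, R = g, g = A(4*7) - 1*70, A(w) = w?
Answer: I*√107485/5 ≈ 65.57*I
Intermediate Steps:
g = -42 (g = 4*7 - 1*70 = 28 - 70 = -42)
R = -42
B(m) = ⅗ (B(m) = -⅕*(-3) = ⅗)
C(x, X) = 33/5 (C(x, X) = 11*(⅗) = 33/5)
√(-4306 + C(R, 167)) = √(-4306 + 33/5) = √(-21497/5) = I*√107485/5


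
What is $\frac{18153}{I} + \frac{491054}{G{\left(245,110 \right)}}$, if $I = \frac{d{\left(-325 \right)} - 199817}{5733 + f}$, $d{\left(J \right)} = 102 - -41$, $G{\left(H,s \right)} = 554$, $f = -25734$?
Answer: $\frac{16622000731}{6145522} \approx 2704.7$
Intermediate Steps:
$d{\left(J \right)} = 143$ ($d{\left(J \right)} = 102 + 41 = 143$)
$I = \frac{66558}{6667}$ ($I = \frac{143 - 199817}{5733 - 25734} = - \frac{199674}{-20001} = \left(-199674\right) \left(- \frac{1}{20001}\right) = \frac{66558}{6667} \approx 9.9832$)
$\frac{18153}{I} + \frac{491054}{G{\left(245,110 \right)}} = \frac{18153}{\frac{66558}{6667}} + \frac{491054}{554} = 18153 \cdot \frac{6667}{66558} + 491054 \cdot \frac{1}{554} = \frac{40342017}{22186} + \frac{245527}{277} = \frac{16622000731}{6145522}$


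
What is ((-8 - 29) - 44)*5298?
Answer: -429138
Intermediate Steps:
((-8 - 29) - 44)*5298 = (-37 - 44)*5298 = -81*5298 = -429138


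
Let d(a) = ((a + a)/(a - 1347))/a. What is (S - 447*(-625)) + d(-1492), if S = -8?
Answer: 793122911/2839 ≈ 2.7937e+5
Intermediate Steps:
d(a) = 2/(-1347 + a) (d(a) = ((2*a)/(-1347 + a))/a = (2*a/(-1347 + a))/a = 2/(-1347 + a))
(S - 447*(-625)) + d(-1492) = (-8 - 447*(-625)) + 2/(-1347 - 1492) = (-8 + 279375) + 2/(-2839) = 279367 + 2*(-1/2839) = 279367 - 2/2839 = 793122911/2839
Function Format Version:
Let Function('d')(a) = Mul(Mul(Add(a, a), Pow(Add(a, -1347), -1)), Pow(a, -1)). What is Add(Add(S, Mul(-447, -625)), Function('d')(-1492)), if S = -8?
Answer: Rational(793122911, 2839) ≈ 2.7937e+5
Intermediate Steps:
Function('d')(a) = Mul(2, Pow(Add(-1347, a), -1)) (Function('d')(a) = Mul(Mul(Mul(2, a), Pow(Add(-1347, a), -1)), Pow(a, -1)) = Mul(Mul(2, a, Pow(Add(-1347, a), -1)), Pow(a, -1)) = Mul(2, Pow(Add(-1347, a), -1)))
Add(Add(S, Mul(-447, -625)), Function('d')(-1492)) = Add(Add(-8, Mul(-447, -625)), Mul(2, Pow(Add(-1347, -1492), -1))) = Add(Add(-8, 279375), Mul(2, Pow(-2839, -1))) = Add(279367, Mul(2, Rational(-1, 2839))) = Add(279367, Rational(-2, 2839)) = Rational(793122911, 2839)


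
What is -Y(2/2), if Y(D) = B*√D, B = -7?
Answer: 7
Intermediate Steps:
Y(D) = -7*√D
-Y(2/2) = -(-7)*√(2/2) = -(-7)*√(2*(½)) = -(-7)*√1 = -(-7) = -1*(-7) = 7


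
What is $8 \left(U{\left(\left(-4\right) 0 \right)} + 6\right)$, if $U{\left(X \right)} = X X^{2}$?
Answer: $48$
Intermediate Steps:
$U{\left(X \right)} = X^{3}$
$8 \left(U{\left(\left(-4\right) 0 \right)} + 6\right) = 8 \left(\left(\left(-4\right) 0\right)^{3} + 6\right) = 8 \left(0^{3} + 6\right) = 8 \left(0 + 6\right) = 8 \cdot 6 = 48$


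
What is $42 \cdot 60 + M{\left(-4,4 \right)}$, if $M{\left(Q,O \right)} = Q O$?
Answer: $2504$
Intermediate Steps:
$M{\left(Q,O \right)} = O Q$
$42 \cdot 60 + M{\left(-4,4 \right)} = 42 \cdot 60 + 4 \left(-4\right) = 2520 - 16 = 2504$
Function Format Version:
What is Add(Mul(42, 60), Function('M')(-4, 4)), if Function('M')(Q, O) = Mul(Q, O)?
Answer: 2504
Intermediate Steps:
Function('M')(Q, O) = Mul(O, Q)
Add(Mul(42, 60), Function('M')(-4, 4)) = Add(Mul(42, 60), Mul(4, -4)) = Add(2520, -16) = 2504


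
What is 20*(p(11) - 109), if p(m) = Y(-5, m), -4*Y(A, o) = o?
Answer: -2235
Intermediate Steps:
Y(A, o) = -o/4
p(m) = -m/4
20*(p(11) - 109) = 20*(-¼*11 - 109) = 20*(-11/4 - 109) = 20*(-447/4) = -2235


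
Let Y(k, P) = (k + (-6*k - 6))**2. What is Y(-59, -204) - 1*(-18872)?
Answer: 102393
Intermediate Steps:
Y(k, P) = (-6 - 5*k)**2 (Y(k, P) = (k + (-6 - 6*k))**2 = (-6 - 5*k)**2)
Y(-59, -204) - 1*(-18872) = (6 + 5*(-59))**2 - 1*(-18872) = (6 - 295)**2 + 18872 = (-289)**2 + 18872 = 83521 + 18872 = 102393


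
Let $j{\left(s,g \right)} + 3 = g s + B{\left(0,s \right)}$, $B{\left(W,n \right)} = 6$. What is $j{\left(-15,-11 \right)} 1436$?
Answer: $241248$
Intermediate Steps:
$j{\left(s,g \right)} = 3 + g s$ ($j{\left(s,g \right)} = -3 + \left(g s + 6\right) = -3 + \left(6 + g s\right) = 3 + g s$)
$j{\left(-15,-11 \right)} 1436 = \left(3 - -165\right) 1436 = \left(3 + 165\right) 1436 = 168 \cdot 1436 = 241248$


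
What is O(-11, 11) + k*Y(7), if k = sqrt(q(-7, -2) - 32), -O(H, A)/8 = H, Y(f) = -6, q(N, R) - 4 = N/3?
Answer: 88 - 2*I*sqrt(273) ≈ 88.0 - 33.045*I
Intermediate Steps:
q(N, R) = 4 + N/3
O(H, A) = -8*H
k = I*sqrt(273)/3 (k = sqrt((4 + (1/3)*(-7)) - 32) = sqrt((4 - 7/3) - 32) = sqrt(5/3 - 32) = sqrt(-91/3) = I*sqrt(273)/3 ≈ 5.5076*I)
O(-11, 11) + k*Y(7) = -8*(-11) + (I*sqrt(273)/3)*(-6) = 88 - 2*I*sqrt(273)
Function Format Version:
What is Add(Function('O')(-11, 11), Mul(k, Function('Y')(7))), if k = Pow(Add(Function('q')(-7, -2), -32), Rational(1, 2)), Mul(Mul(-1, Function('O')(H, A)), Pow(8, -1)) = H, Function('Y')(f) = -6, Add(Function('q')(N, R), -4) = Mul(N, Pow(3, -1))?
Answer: Add(88, Mul(-2, I, Pow(273, Rational(1, 2)))) ≈ Add(88.000, Mul(-33.045, I))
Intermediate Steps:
Function('q')(N, R) = Add(4, Mul(Rational(1, 3), N)) (Function('q')(N, R) = Add(4, Mul(N, Pow(3, -1))) = Add(4, Mul(N, Rational(1, 3))) = Add(4, Mul(Rational(1, 3), N)))
Function('O')(H, A) = Mul(-8, H)
k = Mul(Rational(1, 3), I, Pow(273, Rational(1, 2))) (k = Pow(Add(Add(4, Mul(Rational(1, 3), -7)), -32), Rational(1, 2)) = Pow(Add(Add(4, Rational(-7, 3)), -32), Rational(1, 2)) = Pow(Add(Rational(5, 3), -32), Rational(1, 2)) = Pow(Rational(-91, 3), Rational(1, 2)) = Mul(Rational(1, 3), I, Pow(273, Rational(1, 2))) ≈ Mul(5.5076, I))
Add(Function('O')(-11, 11), Mul(k, Function('Y')(7))) = Add(Mul(-8, -11), Mul(Mul(Rational(1, 3), I, Pow(273, Rational(1, 2))), -6)) = Add(88, Mul(-2, I, Pow(273, Rational(1, 2))))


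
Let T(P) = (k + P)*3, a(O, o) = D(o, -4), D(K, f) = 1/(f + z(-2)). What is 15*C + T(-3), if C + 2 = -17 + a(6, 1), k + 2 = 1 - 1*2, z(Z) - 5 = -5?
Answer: -1227/4 ≈ -306.75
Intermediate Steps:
z(Z) = 0 (z(Z) = 5 - 5 = 0)
D(K, f) = 1/f (D(K, f) = 1/(f + 0) = 1/f)
a(O, o) = -¼ (a(O, o) = 1/(-4) = -¼)
k = -3 (k = -2 + (1 - 1*2) = -2 + (1 - 2) = -2 - 1 = -3)
T(P) = -9 + 3*P (T(P) = (-3 + P)*3 = -9 + 3*P)
C = -77/4 (C = -2 + (-17 - ¼) = -2 - 69/4 = -77/4 ≈ -19.250)
15*C + T(-3) = 15*(-77/4) + (-9 + 3*(-3)) = -1155/4 + (-9 - 9) = -1155/4 - 18 = -1227/4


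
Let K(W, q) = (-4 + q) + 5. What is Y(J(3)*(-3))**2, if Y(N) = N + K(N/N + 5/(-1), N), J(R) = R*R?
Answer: 2809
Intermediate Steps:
J(R) = R**2
K(W, q) = 1 + q
Y(N) = 1 + 2*N (Y(N) = N + (1 + N) = 1 + 2*N)
Y(J(3)*(-3))**2 = (1 + 2*(3**2*(-3)))**2 = (1 + 2*(9*(-3)))**2 = (1 + 2*(-27))**2 = (1 - 54)**2 = (-53)**2 = 2809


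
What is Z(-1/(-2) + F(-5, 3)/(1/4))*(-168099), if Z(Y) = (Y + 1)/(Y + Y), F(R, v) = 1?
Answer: -616363/6 ≈ -1.0273e+5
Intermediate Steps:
Z(Y) = (1 + Y)/(2*Y) (Z(Y) = (1 + Y)/((2*Y)) = (1 + Y)*(1/(2*Y)) = (1 + Y)/(2*Y))
Z(-1/(-2) + F(-5, 3)/(1/4))*(-168099) = ((1 + (-1/(-2) + 1/1/4))/(2*(-1/(-2) + 1/1/4)))*(-168099) = ((1 + (-1*(-1/2) + 1/(1/4)))/(2*(-1*(-1/2) + 1/(1/4))))*(-168099) = ((1 + (1/2 + 1*4))/(2*(1/2 + 1*4)))*(-168099) = ((1 + (1/2 + 4))/(2*(1/2 + 4)))*(-168099) = ((1 + 9/2)/(2*(9/2)))*(-168099) = ((1/2)*(2/9)*(11/2))*(-168099) = (11/18)*(-168099) = -616363/6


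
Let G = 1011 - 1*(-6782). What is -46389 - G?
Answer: -54182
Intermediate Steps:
G = 7793 (G = 1011 + 6782 = 7793)
-46389 - G = -46389 - 1*7793 = -46389 - 7793 = -54182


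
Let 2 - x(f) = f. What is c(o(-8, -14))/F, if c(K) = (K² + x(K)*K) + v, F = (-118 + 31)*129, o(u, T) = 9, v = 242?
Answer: -260/11223 ≈ -0.023167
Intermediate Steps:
F = -11223 (F = -87*129 = -11223)
x(f) = 2 - f
c(K) = 242 + K² + K*(2 - K) (c(K) = (K² + (2 - K)*K) + 242 = (K² + K*(2 - K)) + 242 = 242 + K² + K*(2 - K))
c(o(-8, -14))/F = (242 + 2*9)/(-11223) = (242 + 18)*(-1/11223) = 260*(-1/11223) = -260/11223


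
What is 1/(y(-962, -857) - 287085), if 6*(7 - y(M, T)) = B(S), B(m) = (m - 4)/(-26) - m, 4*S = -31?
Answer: -624/179137525 ≈ -3.4834e-6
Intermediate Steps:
S = -31/4 (S = (1/4)*(-31) = -31/4 ≈ -7.7500)
B(m) = 2/13 - 27*m/26 (B(m) = (-4 + m)*(-1/26) - m = (2/13 - m/26) - m = 2/13 - 27*m/26)
y(M, T) = 3515/624 (y(M, T) = 7 - (2/13 - 27/26*(-31/4))/6 = 7 - (2/13 + 837/104)/6 = 7 - 1/6*853/104 = 7 - 853/624 = 3515/624)
1/(y(-962, -857) - 287085) = 1/(3515/624 - 287085) = 1/(-179137525/624) = -624/179137525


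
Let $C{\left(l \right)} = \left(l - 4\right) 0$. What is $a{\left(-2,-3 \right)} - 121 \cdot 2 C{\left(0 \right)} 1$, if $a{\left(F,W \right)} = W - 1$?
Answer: $-4$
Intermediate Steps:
$C{\left(l \right)} = 0$ ($C{\left(l \right)} = \left(-4 + l\right) 0 = 0$)
$a{\left(F,W \right)} = -1 + W$
$a{\left(-2,-3 \right)} - 121 \cdot 2 C{\left(0 \right)} 1 = \left(-1 - 3\right) - 121 \cdot 2 \cdot 0 \cdot 1 = -4 - 121 \cdot 0 \cdot 1 = -4 - 0 = -4 + 0 = -4$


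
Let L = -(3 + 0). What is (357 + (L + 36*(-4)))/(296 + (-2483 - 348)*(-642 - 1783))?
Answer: 210/6865471 ≈ 3.0588e-5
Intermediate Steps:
L = -3 (L = -1*3 = -3)
(357 + (L + 36*(-4)))/(296 + (-2483 - 348)*(-642 - 1783)) = (357 + (-3 + 36*(-4)))/(296 + (-2483 - 348)*(-642 - 1783)) = (357 + (-3 - 144))/(296 - 2831*(-2425)) = (357 - 147)/(296 + 6865175) = 210/6865471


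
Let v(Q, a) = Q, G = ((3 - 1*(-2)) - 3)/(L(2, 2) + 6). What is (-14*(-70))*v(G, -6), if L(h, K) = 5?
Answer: 1960/11 ≈ 178.18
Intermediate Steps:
G = 2/11 (G = ((3 - 1*(-2)) - 3)/(5 + 6) = ((3 + 2) - 3)/11 = (5 - 3)*(1/11) = 2*(1/11) = 2/11 ≈ 0.18182)
(-14*(-70))*v(G, -6) = -14*(-70)*(2/11) = 980*(2/11) = 1960/11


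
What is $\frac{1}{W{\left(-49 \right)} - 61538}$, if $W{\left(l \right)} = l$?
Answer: $- \frac{1}{61587} \approx -1.6237 \cdot 10^{-5}$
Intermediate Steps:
$\frac{1}{W{\left(-49 \right)} - 61538} = \frac{1}{-49 - 61538} = \frac{1}{-61587} = - \frac{1}{61587}$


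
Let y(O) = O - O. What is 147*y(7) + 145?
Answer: 145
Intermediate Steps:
y(O) = 0
147*y(7) + 145 = 147*0 + 145 = 0 + 145 = 145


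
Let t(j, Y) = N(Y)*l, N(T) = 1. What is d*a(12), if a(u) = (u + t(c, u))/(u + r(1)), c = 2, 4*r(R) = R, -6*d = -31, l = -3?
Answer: 186/49 ≈ 3.7959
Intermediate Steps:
d = 31/6 (d = -1/6*(-31) = 31/6 ≈ 5.1667)
r(R) = R/4
t(j, Y) = -3 (t(j, Y) = 1*(-3) = -3)
a(u) = (-3 + u)/(1/4 + u) (a(u) = (u - 3)/(u + (1/4)*1) = (-3 + u)/(u + 1/4) = (-3 + u)/(1/4 + u))
d*a(12) = 31*(4*(-3 + 12)/(1 + 4*12))/6 = 31*(4*9/(1 + 48))/6 = 31*(4*9/49)/6 = 31*(4*(1/49)*9)/6 = (31/6)*(36/49) = 186/49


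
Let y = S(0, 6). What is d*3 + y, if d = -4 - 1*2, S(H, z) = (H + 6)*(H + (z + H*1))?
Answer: 18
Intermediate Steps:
S(H, z) = (6 + H)*(z + 2*H) (S(H, z) = (6 + H)*(H + (z + H)) = (6 + H)*(H + (H + z)) = (6 + H)*(z + 2*H))
y = 36 (y = 2*0² + 6*6 + 12*0 + 0*6 = 2*0 + 36 + 0 + 0 = 0 + 36 + 0 + 0 = 36)
d = -6 (d = -4 - 2 = -6)
d*3 + y = -6*3 + 36 = -18 + 36 = 18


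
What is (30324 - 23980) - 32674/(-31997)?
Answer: 203021642/31997 ≈ 6345.0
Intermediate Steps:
(30324 - 23980) - 32674/(-31997) = 6344 - 32674*(-1/31997) = 6344 + 32674/31997 = 203021642/31997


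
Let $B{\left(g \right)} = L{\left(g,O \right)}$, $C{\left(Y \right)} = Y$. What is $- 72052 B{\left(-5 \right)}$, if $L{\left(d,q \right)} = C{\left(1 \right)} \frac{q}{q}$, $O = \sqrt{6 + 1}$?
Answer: $-72052$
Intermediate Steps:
$O = \sqrt{7} \approx 2.6458$
$L{\left(d,q \right)} = 1$ ($L{\left(d,q \right)} = 1 \frac{q}{q} = 1 \cdot 1 = 1$)
$B{\left(g \right)} = 1$
$- 72052 B{\left(-5 \right)} = \left(-72052\right) 1 = -72052$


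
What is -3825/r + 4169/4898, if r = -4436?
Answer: 18614267/10863764 ≈ 1.7134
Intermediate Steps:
-3825/r + 4169/4898 = -3825/(-4436) + 4169/4898 = -3825*(-1/4436) + 4169*(1/4898) = 3825/4436 + 4169/4898 = 18614267/10863764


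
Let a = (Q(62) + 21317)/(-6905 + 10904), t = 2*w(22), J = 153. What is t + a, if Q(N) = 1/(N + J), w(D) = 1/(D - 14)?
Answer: 19192409/3439140 ≈ 5.5806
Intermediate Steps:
w(D) = 1/(-14 + D)
Q(N) = 1/(153 + N) (Q(N) = 1/(N + 153) = 1/(153 + N))
t = ¼ (t = 2/(-14 + 22) = 2/8 = 2*(⅛) = ¼ ≈ 0.25000)
a = 4583156/859785 (a = (1/(153 + 62) + 21317)/(-6905 + 10904) = (1/215 + 21317)/3999 = (1/215 + 21317)*(1/3999) = (4583156/215)*(1/3999) = 4583156/859785 ≈ 5.3306)
t + a = ¼ + 4583156/859785 = 19192409/3439140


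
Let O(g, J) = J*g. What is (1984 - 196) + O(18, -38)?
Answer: 1104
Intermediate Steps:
(1984 - 196) + O(18, -38) = (1984 - 196) - 38*18 = 1788 - 684 = 1104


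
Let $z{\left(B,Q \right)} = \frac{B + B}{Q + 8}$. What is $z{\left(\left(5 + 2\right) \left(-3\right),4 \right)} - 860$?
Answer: $- \frac{1727}{2} \approx -863.5$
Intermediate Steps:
$z{\left(B,Q \right)} = \frac{2 B}{8 + Q}$
$z{\left(\left(5 + 2\right) \left(-3\right),4 \right)} - 860 = \frac{2 \left(5 + 2\right) \left(-3\right)}{8 + 4} - 860 = \frac{2 \cdot 7 \left(-3\right)}{12} - 860 = 2 \left(-21\right) \frac{1}{12} - 860 = - \frac{7}{2} - 860 = - \frac{1727}{2}$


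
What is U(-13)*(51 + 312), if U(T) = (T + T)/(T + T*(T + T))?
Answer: -726/25 ≈ -29.040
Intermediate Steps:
U(T) = 2*T/(T + 2*T²) (U(T) = (2*T)/(T + T*(2*T)) = (2*T)/(T + 2*T²) = 2*T/(T + 2*T²))
U(-13)*(51 + 312) = (2/(1 + 2*(-13)))*(51 + 312) = (2/(1 - 26))*363 = (2/(-25))*363 = (2*(-1/25))*363 = -2/25*363 = -726/25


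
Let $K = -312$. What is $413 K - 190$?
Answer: $-129046$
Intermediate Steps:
$413 K - 190 = 413 \left(-312\right) - 190 = -128856 - 190 = -129046$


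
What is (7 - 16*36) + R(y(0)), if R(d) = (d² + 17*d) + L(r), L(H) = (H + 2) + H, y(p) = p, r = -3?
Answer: -573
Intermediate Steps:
L(H) = 2 + 2*H (L(H) = (2 + H) + H = 2 + 2*H)
R(d) = -4 + d² + 17*d (R(d) = (d² + 17*d) + (2 + 2*(-3)) = (d² + 17*d) + (2 - 6) = (d² + 17*d) - 4 = -4 + d² + 17*d)
(7 - 16*36) + R(y(0)) = (7 - 16*36) + (-4 + 0² + 17*0) = (7 - 576) + (-4 + 0 + 0) = -569 - 4 = -573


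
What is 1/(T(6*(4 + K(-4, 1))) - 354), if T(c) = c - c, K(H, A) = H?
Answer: -1/354 ≈ -0.0028249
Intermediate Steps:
T(c) = 0
1/(T(6*(4 + K(-4, 1))) - 354) = 1/(0 - 354) = 1/(-354) = -1/354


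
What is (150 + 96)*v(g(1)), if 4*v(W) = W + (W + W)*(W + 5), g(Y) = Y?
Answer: 1599/2 ≈ 799.50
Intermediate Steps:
v(W) = W/4 + W*(5 + W)/2 (v(W) = (W + (W + W)*(W + 5))/4 = (W + (2*W)*(5 + W))/4 = (W + 2*W*(5 + W))/4 = W/4 + W*(5 + W)/2)
(150 + 96)*v(g(1)) = (150 + 96)*((1/4)*1*(11 + 2*1)) = 246*((1/4)*1*(11 + 2)) = 246*((1/4)*1*13) = 246*(13/4) = 1599/2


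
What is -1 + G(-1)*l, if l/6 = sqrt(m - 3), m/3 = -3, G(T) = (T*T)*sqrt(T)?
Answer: -1 - 12*sqrt(3) ≈ -21.785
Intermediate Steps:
G(T) = T**(5/2) (G(T) = T**2*sqrt(T) = T**(5/2))
m = -9 (m = 3*(-3) = -9)
l = 12*I*sqrt(3) (l = 6*sqrt(-9 - 3) = 6*sqrt(-12) = 6*(2*I*sqrt(3)) = 12*I*sqrt(3) ≈ 20.785*I)
-1 + G(-1)*l = -1 + (-1)**(5/2)*(12*I*sqrt(3)) = -1 + I*(12*I*sqrt(3)) = -1 - 12*sqrt(3)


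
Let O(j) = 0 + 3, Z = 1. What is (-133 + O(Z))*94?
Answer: -12220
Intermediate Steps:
O(j) = 3
(-133 + O(Z))*94 = (-133 + 3)*94 = -130*94 = -12220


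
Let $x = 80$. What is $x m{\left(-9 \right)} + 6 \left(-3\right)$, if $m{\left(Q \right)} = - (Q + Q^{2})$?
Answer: $-5778$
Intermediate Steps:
$m{\left(Q \right)} = - Q - Q^{2}$
$x m{\left(-9 \right)} + 6 \left(-3\right) = 80 \left(\left(-1\right) \left(-9\right) \left(1 - 9\right)\right) + 6 \left(-3\right) = 80 \left(\left(-1\right) \left(-9\right) \left(-8\right)\right) - 18 = 80 \left(-72\right) - 18 = -5760 - 18 = -5778$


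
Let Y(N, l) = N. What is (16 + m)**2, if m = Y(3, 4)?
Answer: 361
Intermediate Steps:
m = 3
(16 + m)**2 = (16 + 3)**2 = 19**2 = 361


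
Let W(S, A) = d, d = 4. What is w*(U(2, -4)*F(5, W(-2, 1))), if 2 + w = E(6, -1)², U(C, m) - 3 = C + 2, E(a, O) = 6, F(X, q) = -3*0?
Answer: 0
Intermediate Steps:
W(S, A) = 4
F(X, q) = 0
U(C, m) = 5 + C (U(C, m) = 3 + (C + 2) = 3 + (2 + C) = 5 + C)
w = 34 (w = -2 + 6² = -2 + 36 = 34)
w*(U(2, -4)*F(5, W(-2, 1))) = 34*((5 + 2)*0) = 34*(7*0) = 34*0 = 0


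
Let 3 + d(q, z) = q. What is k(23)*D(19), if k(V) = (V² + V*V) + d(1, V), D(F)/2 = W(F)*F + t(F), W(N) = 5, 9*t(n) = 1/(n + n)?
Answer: 11436832/57 ≈ 2.0065e+5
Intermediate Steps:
t(n) = 1/(18*n) (t(n) = 1/(9*(n + n)) = 1/(9*((2*n))) = (1/(2*n))/9 = 1/(18*n))
d(q, z) = -3 + q
D(F) = 10*F + 1/(9*F) (D(F) = 2*(5*F + 1/(18*F)) = 10*F + 1/(9*F))
k(V) = -2 + 2*V² (k(V) = (V² + V*V) + (-3 + 1) = (V² + V²) - 2 = 2*V² - 2 = -2 + 2*V²)
k(23)*D(19) = (-2 + 2*23²)*(10*19 + (⅑)/19) = (-2 + 2*529)*(190 + (⅑)*(1/19)) = (-2 + 1058)*(190 + 1/171) = 1056*(32491/171) = 11436832/57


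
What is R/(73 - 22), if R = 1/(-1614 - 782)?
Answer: -1/122196 ≈ -8.1836e-6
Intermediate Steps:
R = -1/2396 (R = 1/(-2396) = -1/2396 ≈ -0.00041736)
R/(73 - 22) = -1/(2396*(73 - 22)) = -1/2396/51 = -1/2396*1/51 = -1/122196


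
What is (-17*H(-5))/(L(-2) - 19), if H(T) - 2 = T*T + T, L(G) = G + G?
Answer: 374/23 ≈ 16.261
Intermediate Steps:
L(G) = 2*G
H(T) = 2 + T + T**2 (H(T) = 2 + (T*T + T) = 2 + (T**2 + T) = 2 + (T + T**2) = 2 + T + T**2)
(-17*H(-5))/(L(-2) - 19) = (-17*(2 - 5 + (-5)**2))/(2*(-2) - 19) = (-17*(2 - 5 + 25))/(-4 - 19) = -17*22/(-23) = -374*(-1/23) = 374/23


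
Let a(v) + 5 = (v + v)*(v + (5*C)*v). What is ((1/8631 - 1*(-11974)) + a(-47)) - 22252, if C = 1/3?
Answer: 12932116/8631 ≈ 1498.3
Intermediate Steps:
C = ⅓ ≈ 0.33333
a(v) = -5 + 16*v²/3 (a(v) = -5 + (v + v)*(v + (5*(⅓))*v) = -5 + (2*v)*(v + 5*v/3) = -5 + (2*v)*(8*v/3) = -5 + 16*v²/3)
((1/8631 - 1*(-11974)) + a(-47)) - 22252 = ((1/8631 - 1*(-11974)) + (-5 + (16/3)*(-47)²)) - 22252 = ((1/8631 + 11974) + (-5 + (16/3)*2209)) - 22252 = (103347595/8631 + (-5 + 35344/3)) - 22252 = (103347595/8631 + 35329/3) - 22252 = 204989128/8631 - 22252 = 12932116/8631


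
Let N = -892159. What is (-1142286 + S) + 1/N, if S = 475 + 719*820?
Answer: -492677856730/892159 ≈ -5.5223e+5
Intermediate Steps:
S = 590055 (S = 475 + 589580 = 590055)
(-1142286 + S) + 1/N = (-1142286 + 590055) + 1/(-892159) = -552231 - 1/892159 = -492677856730/892159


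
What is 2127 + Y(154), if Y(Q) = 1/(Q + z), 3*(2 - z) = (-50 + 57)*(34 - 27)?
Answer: 891216/419 ≈ 2127.0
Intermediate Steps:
z = -43/3 (z = 2 - (-50 + 57)*(34 - 27)/3 = 2 - 7*7/3 = 2 - 1/3*49 = 2 - 49/3 = -43/3 ≈ -14.333)
Y(Q) = 1/(-43/3 + Q) (Y(Q) = 1/(Q - 43/3) = 1/(-43/3 + Q))
2127 + Y(154) = 2127 + 3/(-43 + 3*154) = 2127 + 3/(-43 + 462) = 2127 + 3/419 = 891216/419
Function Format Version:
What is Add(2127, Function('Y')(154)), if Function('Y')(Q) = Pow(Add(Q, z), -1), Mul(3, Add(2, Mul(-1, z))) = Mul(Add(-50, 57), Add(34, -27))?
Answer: Rational(891216, 419) ≈ 2127.0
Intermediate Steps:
z = Rational(-43, 3) (z = Add(2, Mul(Rational(-1, 3), Mul(Add(-50, 57), Add(34, -27)))) = Add(2, Mul(Rational(-1, 3), Mul(7, 7))) = Add(2, Mul(Rational(-1, 3), 49)) = Add(2, Rational(-49, 3)) = Rational(-43, 3) ≈ -14.333)
Function('Y')(Q) = Pow(Add(Rational(-43, 3), Q), -1) (Function('Y')(Q) = Pow(Add(Q, Rational(-43, 3)), -1) = Pow(Add(Rational(-43, 3), Q), -1))
Add(2127, Function('Y')(154)) = Add(2127, Mul(3, Pow(Add(-43, Mul(3, 154)), -1))) = Add(2127, Mul(3, Pow(Add(-43, 462), -1))) = Add(2127, Mul(3, Pow(419, -1))) = Add(2127, Mul(3, Rational(1, 419))) = Add(2127, Rational(3, 419)) = Rational(891216, 419)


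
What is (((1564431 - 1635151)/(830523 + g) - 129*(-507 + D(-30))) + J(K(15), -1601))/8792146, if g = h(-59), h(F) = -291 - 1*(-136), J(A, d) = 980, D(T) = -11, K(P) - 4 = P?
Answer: 879695944/114073698277 ≈ 0.0077116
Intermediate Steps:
K(P) = 4 + P
h(F) = -155 (h(F) = -291 + 136 = -155)
g = -155
(((1564431 - 1635151)/(830523 + g) - 129*(-507 + D(-30))) + J(K(15), -1601))/8792146 = (((1564431 - 1635151)/(830523 - 155) - 129*(-507 - 11)) + 980)/8792146 = ((-70720/830368 - 129*(-518)) + 980)*(1/8792146) = ((-70720*1/830368 + 66822) + 980)*(1/8792146) = ((-2210/25949 + 66822) + 980)*(1/8792146) = (1733961868/25949 + 980)*(1/8792146) = (1759391888/25949)*(1/8792146) = 879695944/114073698277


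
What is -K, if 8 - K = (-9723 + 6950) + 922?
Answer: -1859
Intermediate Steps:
K = 1859 (K = 8 - ((-9723 + 6950) + 922) = 8 - (-2773 + 922) = 8 - 1*(-1851) = 8 + 1851 = 1859)
-K = -1*1859 = -1859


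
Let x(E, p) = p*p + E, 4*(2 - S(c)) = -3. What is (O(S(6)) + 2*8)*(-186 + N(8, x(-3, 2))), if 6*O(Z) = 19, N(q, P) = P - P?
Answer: -3565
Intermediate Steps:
S(c) = 11/4 (S(c) = 2 - ¼*(-3) = 2 + ¾ = 11/4)
x(E, p) = E + p² (x(E, p) = p² + E = E + p²)
N(q, P) = 0
O(Z) = 19/6 (O(Z) = (⅙)*19 = 19/6)
(O(S(6)) + 2*8)*(-186 + N(8, x(-3, 2))) = (19/6 + 2*8)*(-186 + 0) = (19/6 + 16)*(-186) = (115/6)*(-186) = -3565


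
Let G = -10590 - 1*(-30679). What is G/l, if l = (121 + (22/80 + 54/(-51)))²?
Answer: 9289153600/6682572009 ≈ 1.3901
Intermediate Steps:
G = 20089 (G = -10590 + 30679 = 20089)
l = 6682572009/462400 (l = (121 + (22*(1/80) + 54*(-1/51)))² = (121 + (11/40 - 18/17))² = (121 - 533/680)² = (81747/680)² = 6682572009/462400 ≈ 14452.)
G/l = 20089/(6682572009/462400) = 20089*(462400/6682572009) = 9289153600/6682572009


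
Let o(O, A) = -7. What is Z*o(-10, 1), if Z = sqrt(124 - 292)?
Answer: -14*I*sqrt(42) ≈ -90.73*I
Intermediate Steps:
Z = 2*I*sqrt(42) (Z = sqrt(-168) = 2*I*sqrt(42) ≈ 12.961*I)
Z*o(-10, 1) = (2*I*sqrt(42))*(-7) = -14*I*sqrt(42)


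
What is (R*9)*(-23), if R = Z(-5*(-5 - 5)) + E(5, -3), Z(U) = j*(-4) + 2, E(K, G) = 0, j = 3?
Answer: 2070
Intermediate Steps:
Z(U) = -10 (Z(U) = 3*(-4) + 2 = -12 + 2 = -10)
R = -10 (R = -10 + 0 = -10)
(R*9)*(-23) = -10*9*(-23) = -90*(-23) = 2070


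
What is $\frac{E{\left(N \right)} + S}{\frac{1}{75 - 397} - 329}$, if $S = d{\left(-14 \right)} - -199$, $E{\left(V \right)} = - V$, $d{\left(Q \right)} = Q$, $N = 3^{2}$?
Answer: $- \frac{56672}{105939} \approx -0.53495$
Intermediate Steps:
$N = 9$
$S = 185$ ($S = -14 - -199 = -14 + 199 = 185$)
$\frac{E{\left(N \right)} + S}{\frac{1}{75 - 397} - 329} = \frac{\left(-1\right) 9 + 185}{\frac{1}{75 - 397} - 329} = \frac{-9 + 185}{\frac{1}{-322} - 329} = \frac{176}{- \frac{1}{322} - 329} = \frac{176}{- \frac{105939}{322}} = 176 \left(- \frac{322}{105939}\right) = - \frac{56672}{105939}$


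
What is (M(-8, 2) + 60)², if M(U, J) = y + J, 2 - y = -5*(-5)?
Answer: 1521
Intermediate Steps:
y = -23 (y = 2 - (-5)*(-5) = 2 - 1*25 = 2 - 25 = -23)
M(U, J) = -23 + J
(M(-8, 2) + 60)² = ((-23 + 2) + 60)² = (-21 + 60)² = 39² = 1521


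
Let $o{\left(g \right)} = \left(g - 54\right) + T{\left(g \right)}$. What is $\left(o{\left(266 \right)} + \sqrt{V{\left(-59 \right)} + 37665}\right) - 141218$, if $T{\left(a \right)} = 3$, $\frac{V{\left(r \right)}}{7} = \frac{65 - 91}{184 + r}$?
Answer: $-141003 + \frac{\sqrt{23539715}}{25} \approx -1.4081 \cdot 10^{5}$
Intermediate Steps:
$V{\left(r \right)} = - \frac{182}{184 + r}$ ($V{\left(r \right)} = 7 \frac{65 - 91}{184 + r} = 7 \left(- \frac{26}{184 + r}\right) = - \frac{182}{184 + r}$)
$o{\left(g \right)} = -51 + g$ ($o{\left(g \right)} = \left(g - 54\right) + 3 = \left(-54 + g\right) + 3 = -51 + g$)
$\left(o{\left(266 \right)} + \sqrt{V{\left(-59 \right)} + 37665}\right) - 141218 = \left(\left(-51 + 266\right) + \sqrt{- \frac{182}{184 - 59} + 37665}\right) - 141218 = \left(215 + \sqrt{- \frac{182}{125} + 37665}\right) - 141218 = \left(215 + \sqrt{\frac{4707943}{125}}\right) - 141218 = \left(215 + \frac{\sqrt{23539715}}{25}\right) - 141218 = -141003 + \frac{\sqrt{23539715}}{25}$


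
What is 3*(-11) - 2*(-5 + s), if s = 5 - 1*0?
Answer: -33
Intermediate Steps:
s = 5 (s = 5 + 0 = 5)
3*(-11) - 2*(-5 + s) = 3*(-11) - 2*(-5 + 5) = -33 - 2*0 = -33 + 0 = -33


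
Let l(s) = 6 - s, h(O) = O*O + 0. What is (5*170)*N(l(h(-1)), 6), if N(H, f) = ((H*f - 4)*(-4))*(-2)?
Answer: 176800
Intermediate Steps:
h(O) = O² (h(O) = O² + 0 = O²)
N(H, f) = -32 + 8*H*f (N(H, f) = ((-4 + H*f)*(-4))*(-2) = (16 - 4*H*f)*(-2) = -32 + 8*H*f)
(5*170)*N(l(h(-1)), 6) = (5*170)*(-32 + 8*(6 - 1*(-1)²)*6) = 850*(-32 + 8*(6 - 1*1)*6) = 850*(-32 + 8*(6 - 1)*6) = 850*(-32 + 8*5*6) = 850*(-32 + 240) = 850*208 = 176800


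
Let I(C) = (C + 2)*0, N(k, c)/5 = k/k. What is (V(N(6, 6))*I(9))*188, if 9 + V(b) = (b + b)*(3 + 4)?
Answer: 0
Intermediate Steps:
N(k, c) = 5 (N(k, c) = 5*(k/k) = 5*1 = 5)
V(b) = -9 + 14*b (V(b) = -9 + (b + b)*(3 + 4) = -9 + (2*b)*7 = -9 + 14*b)
I(C) = 0 (I(C) = (2 + C)*0 = 0)
(V(N(6, 6))*I(9))*188 = ((-9 + 14*5)*0)*188 = ((-9 + 70)*0)*188 = (61*0)*188 = 0*188 = 0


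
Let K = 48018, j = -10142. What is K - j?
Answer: 58160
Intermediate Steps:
K - j = 48018 - 1*(-10142) = 48018 + 10142 = 58160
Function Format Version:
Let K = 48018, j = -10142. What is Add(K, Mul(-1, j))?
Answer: 58160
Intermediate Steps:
Add(K, Mul(-1, j)) = Add(48018, Mul(-1, -10142)) = Add(48018, 10142) = 58160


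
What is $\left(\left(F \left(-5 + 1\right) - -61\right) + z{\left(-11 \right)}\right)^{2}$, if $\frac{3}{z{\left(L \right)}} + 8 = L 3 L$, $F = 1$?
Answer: $\frac{409576644}{126025} \approx 3250.0$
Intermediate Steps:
$z{\left(L \right)} = \frac{3}{-8 + 3 L^{2}}$ ($z{\left(L \right)} = \frac{3}{-8 + L 3 L} = \frac{3}{-8 + 3 L L} = \frac{3}{-8 + 3 L^{2}}$)
$\left(\left(F \left(-5 + 1\right) - -61\right) + z{\left(-11 \right)}\right)^{2} = \left(\left(1 \left(-5 + 1\right) - -61\right) + \frac{3}{-8 + 3 \left(-11\right)^{2}}\right)^{2} = \left(\left(1 \left(-4\right) + 61\right) + \frac{3}{-8 + 3 \cdot 121}\right)^{2} = \left(\left(-4 + 61\right) + \frac{3}{-8 + 363}\right)^{2} = \left(57 + \frac{3}{355}\right)^{2} = \left(\frac{20238}{355}\right)^{2} = \frac{409576644}{126025}$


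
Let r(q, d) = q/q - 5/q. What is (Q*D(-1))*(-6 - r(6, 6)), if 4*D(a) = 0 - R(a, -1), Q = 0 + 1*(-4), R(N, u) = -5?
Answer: 185/6 ≈ 30.833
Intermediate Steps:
r(q, d) = 1 - 5/q
Q = -4 (Q = 0 - 4 = -4)
D(a) = 5/4 (D(a) = (0 - 1*(-5))/4 = (0 + 5)/4 = (1/4)*5 = 5/4)
(Q*D(-1))*(-6 - r(6, 6)) = (-4*5/4)*(-6 - (-5 + 6)/6) = -5*(-6 - 1/6) = -5*(-37/6) = 185/6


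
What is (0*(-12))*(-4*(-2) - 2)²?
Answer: 0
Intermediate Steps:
(0*(-12))*(-4*(-2) - 2)² = 0*(8 - 2)² = 0*6² = 0*36 = 0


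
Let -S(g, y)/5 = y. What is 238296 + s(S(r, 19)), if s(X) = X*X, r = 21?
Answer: 247321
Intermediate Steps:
S(g, y) = -5*y
s(X) = X²
238296 + s(S(r, 19)) = 238296 + (-5*19)² = 238296 + (-95)² = 238296 + 9025 = 247321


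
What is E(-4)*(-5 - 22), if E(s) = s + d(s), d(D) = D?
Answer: 216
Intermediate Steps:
E(s) = 2*s (E(s) = s + s = 2*s)
E(-4)*(-5 - 22) = (2*(-4))*(-5 - 22) = -8*(-27) = 216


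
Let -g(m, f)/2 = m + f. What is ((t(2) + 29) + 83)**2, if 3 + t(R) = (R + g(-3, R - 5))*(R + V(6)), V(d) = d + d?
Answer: 93025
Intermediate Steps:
V(d) = 2*d
g(m, f) = -2*f - 2*m (g(m, f) = -2*(m + f) = -2*(f + m) = -2*f - 2*m)
t(R) = -3 + (12 + R)*(16 - R) (t(R) = -3 + (R + (-2*(R - 5) - 2*(-3)))*(R + 2*6) = -3 + (R + (-2*(-5 + R) + 6))*(R + 12) = -3 + (R + ((10 - 2*R) + 6))*(12 + R) = -3 + (R + (16 - 2*R))*(12 + R) = -3 + (16 - R)*(12 + R) = -3 + (12 + R)*(16 - R))
((t(2) + 29) + 83)**2 = (((189 - 1*2**2 + 4*2) + 29) + 83)**2 = (((189 - 1*4 + 8) + 29) + 83)**2 = (((189 - 4 + 8) + 29) + 83)**2 = ((193 + 29) + 83)**2 = (222 + 83)**2 = 305**2 = 93025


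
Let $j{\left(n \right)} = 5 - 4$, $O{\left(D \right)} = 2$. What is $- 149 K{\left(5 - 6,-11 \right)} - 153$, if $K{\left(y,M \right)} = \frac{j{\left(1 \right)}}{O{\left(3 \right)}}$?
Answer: $- \frac{455}{2} \approx -227.5$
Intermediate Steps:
$j{\left(n \right)} = 1$ ($j{\left(n \right)} = 5 - 4 = 1$)
$K{\left(y,M \right)} = \frac{1}{2}$ ($K{\left(y,M \right)} = 1 \cdot \frac{1}{2} = \frac{1}{2}$)
$- 149 K{\left(5 - 6,-11 \right)} - 153 = \left(-149\right) \frac{1}{2} - 153 = - \frac{149}{2} - 153 = - \frac{455}{2}$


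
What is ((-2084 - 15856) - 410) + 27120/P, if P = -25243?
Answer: -463236170/25243 ≈ -18351.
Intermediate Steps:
((-2084 - 15856) - 410) + 27120/P = ((-2084 - 15856) - 410) + 27120/(-25243) = (-17940 - 410) + 27120*(-1/25243) = -18350 - 27120/25243 = -463236170/25243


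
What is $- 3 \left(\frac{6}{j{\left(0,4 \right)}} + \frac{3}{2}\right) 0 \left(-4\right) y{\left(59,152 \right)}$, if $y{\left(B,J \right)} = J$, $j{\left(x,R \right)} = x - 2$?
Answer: $0$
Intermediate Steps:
$j{\left(x,R \right)} = -2 + x$
$- 3 \left(\frac{6}{j{\left(0,4 \right)}} + \frac{3}{2}\right) 0 \left(-4\right) y{\left(59,152 \right)} = - 3 \left(\frac{6}{-2 + 0} + \frac{3}{2}\right) 0 \left(-4\right) 152 = - 3 \left(\frac{6}{-2} + 3 \cdot \frac{1}{2}\right) 0 \left(-4\right) 152 = - 3 \left(6 \left(- \frac{1}{2}\right) + \frac{3}{2}\right) 0 \left(-4\right) 152 = - 3 \left(-3 + \frac{3}{2}\right) 0 \left(-4\right) 152 = - 3 \left(\left(- \frac{3}{2}\right) 0\right) \left(-4\right) 152 = \left(-3\right) 0 \left(-4\right) 152 = 0 \left(-4\right) 152 = 0 \cdot 152 = 0$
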